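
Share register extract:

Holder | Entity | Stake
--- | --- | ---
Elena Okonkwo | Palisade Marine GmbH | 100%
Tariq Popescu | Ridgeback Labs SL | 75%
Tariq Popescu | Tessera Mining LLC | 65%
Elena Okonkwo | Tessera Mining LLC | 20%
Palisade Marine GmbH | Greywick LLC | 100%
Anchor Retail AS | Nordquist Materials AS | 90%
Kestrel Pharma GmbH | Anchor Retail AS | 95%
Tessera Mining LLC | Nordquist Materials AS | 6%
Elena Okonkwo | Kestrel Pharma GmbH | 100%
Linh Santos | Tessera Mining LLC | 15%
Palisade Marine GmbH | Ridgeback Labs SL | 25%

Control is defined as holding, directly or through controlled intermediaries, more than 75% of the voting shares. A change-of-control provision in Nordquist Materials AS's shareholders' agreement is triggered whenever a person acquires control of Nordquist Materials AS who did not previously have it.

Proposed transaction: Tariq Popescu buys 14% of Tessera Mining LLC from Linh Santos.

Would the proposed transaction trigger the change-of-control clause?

No

The purchase adds only to Tariq's holdings (Linh's stake shrinks), so Tariq is the only person who could newly come to control Nordquist.
Tariq's largest direct stake is 75% in Ridgeback, which does not meet the threshold, so Tariq controls no company.
Neither Tariq nor any entity Tariq controls holds any voting interest in Nordquist.
So before the transaction, Tariq does not control Nordquist.
After the purchase, Tariq's direct stake in Tessera rises to 65% + 14% = 79%, and Linh's stake falls to 1%.
Tariq holds 79% of Tessera, so Tariq controls Tessera.
After the transaction, Tariq's side holds 6% of Nordquist, not > 75%, so Tariq still does not control Nordquist.
No new person acquires control, so the clause is not triggered.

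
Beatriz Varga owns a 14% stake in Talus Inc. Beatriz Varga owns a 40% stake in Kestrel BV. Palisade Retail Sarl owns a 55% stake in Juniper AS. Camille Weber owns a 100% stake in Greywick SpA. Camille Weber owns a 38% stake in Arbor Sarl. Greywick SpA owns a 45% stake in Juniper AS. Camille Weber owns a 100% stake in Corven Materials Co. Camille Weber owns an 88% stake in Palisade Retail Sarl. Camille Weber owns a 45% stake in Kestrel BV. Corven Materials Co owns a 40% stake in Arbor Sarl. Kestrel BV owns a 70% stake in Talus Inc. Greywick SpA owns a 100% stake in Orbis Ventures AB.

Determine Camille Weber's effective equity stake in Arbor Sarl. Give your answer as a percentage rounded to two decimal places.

Camille reaches Arbor along 2 paths.
Via Corven: 100% × 40% = 40%.
Direct stake: 38% = 38%.
Total: 40% + 38% = 78%.
Rounded: 78.00%.

78.00%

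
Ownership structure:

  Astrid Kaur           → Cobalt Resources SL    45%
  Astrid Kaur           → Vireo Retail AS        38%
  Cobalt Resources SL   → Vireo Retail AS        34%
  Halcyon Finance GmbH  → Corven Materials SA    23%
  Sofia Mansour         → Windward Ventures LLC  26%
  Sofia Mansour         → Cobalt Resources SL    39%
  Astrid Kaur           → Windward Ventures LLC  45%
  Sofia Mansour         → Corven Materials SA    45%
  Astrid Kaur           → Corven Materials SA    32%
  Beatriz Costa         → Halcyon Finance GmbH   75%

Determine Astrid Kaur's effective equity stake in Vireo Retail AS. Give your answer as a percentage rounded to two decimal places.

Astrid reaches Vireo along 2 paths.
Direct stake: 38% = 38%.
Via Cobalt: 45% × 34% = 15.3%.
Total: 38% + 15.3% = 53.3%.
Rounded: 53.30%.

53.30%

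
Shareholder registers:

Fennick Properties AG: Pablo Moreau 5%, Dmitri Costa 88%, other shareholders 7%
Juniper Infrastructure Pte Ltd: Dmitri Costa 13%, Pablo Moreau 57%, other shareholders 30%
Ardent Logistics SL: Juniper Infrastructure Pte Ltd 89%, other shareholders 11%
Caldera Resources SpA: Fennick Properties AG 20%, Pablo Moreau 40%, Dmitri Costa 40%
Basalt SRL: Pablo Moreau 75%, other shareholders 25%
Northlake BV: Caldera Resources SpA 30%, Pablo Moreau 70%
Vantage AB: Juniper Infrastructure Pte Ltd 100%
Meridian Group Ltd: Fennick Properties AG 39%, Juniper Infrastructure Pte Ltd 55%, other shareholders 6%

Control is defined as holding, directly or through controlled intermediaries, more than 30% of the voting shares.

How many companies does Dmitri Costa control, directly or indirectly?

Dmitri holds 88% of Fennick, so Dmitri controls Fennick.
Fennick and Dmitri together hold 20% + 40% = 60% of Caldera, so Dmitri controls Caldera.
Fennick holds 39% of Meridian, so Dmitri controls Meridian.
No other company's threshold is met.
Dmitri controls 3 companies.

3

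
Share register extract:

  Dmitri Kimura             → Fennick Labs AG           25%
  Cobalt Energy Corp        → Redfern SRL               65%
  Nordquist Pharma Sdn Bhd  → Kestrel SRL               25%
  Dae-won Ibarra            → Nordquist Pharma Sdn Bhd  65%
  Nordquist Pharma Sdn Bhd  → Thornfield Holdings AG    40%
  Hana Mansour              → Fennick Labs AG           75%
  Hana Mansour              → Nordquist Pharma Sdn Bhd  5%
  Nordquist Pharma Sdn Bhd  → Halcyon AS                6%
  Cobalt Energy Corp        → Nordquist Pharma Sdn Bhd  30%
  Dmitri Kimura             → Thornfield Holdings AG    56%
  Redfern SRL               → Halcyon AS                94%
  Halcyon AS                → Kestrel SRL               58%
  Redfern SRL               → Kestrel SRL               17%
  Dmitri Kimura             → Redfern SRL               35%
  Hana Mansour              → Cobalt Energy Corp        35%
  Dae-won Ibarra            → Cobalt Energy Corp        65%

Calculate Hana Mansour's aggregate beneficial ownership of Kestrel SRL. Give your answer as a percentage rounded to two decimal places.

Hana reaches Kestrel along 6 paths.
Via Nordquist: 5% × 25% = 1.25%.
Via Cobalt → Nordquist: 35% × 30% × 25% = 2.625%.
Via Cobalt → Redfern → Halcyon: 35% × 65% × 94% × 58% = 12.4033%.
Via Nordquist → Halcyon: 5% × 6% × 58% = 0.174%.
Via Cobalt → Nordquist → Halcyon: 35% × 30% × 6% × 58% = 0.3654%.
Via Cobalt → Redfern: 35% × 65% × 17% = 3.8675%.
Total: 1.25% + 2.625% + 12.4033% + 0.174% + 0.3654% + 3.8675% = 20.6852%.
Rounded: 20.69%.

20.69%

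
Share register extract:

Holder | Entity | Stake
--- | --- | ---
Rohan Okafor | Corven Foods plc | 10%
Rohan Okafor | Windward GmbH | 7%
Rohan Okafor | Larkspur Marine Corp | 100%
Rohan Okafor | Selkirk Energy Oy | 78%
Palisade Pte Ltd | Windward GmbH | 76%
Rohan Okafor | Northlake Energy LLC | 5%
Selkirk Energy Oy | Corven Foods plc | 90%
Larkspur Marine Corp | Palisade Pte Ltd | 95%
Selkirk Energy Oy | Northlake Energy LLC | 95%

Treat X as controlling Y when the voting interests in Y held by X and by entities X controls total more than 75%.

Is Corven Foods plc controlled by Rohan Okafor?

Rohan holds 78% of Selkirk, so Rohan controls Selkirk.
Selkirk and Rohan together hold 90% + 10% = 100% of Corven, so Rohan controls Corven.

Yes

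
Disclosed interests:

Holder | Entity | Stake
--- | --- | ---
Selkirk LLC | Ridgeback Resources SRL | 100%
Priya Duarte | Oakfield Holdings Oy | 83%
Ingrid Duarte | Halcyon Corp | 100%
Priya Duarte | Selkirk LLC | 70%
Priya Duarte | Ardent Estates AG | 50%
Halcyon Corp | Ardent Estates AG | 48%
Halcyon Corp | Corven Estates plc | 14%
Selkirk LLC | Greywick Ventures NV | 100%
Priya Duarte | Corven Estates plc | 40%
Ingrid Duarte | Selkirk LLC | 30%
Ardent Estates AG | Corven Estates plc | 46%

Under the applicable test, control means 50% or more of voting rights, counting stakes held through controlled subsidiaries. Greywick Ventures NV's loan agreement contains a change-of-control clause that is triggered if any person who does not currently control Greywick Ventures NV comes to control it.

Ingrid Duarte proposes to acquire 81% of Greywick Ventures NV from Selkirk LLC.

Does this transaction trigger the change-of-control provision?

Yes

The purchase adds only to Ingrid's holdings (Selkirk's stake shrinks), so Ingrid is the only person who could newly come to control Greywick.
Ingrid holds 100% of Halcyon, so Ingrid controls Halcyon.
Neither Ingrid nor any entity Ingrid controls holds any voting interest in Greywick.
So before the transaction, Ingrid does not control Greywick.
After the purchase, Ingrid holds 81% of Greywick directly, and Selkirk's stake falls to 19%.
Ingrid holds 81% of Greywick, so Ingrid controls Greywick.
Ingrid did not control Greywick before and does after, so the clause is triggered.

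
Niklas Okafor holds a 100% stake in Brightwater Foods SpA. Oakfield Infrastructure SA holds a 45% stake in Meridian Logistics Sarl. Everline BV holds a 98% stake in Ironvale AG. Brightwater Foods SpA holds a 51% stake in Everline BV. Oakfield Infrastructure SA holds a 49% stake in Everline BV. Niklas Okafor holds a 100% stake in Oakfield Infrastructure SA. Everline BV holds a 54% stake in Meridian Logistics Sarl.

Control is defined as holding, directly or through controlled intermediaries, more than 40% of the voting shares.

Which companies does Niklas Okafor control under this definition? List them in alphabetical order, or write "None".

Niklas holds 100% of Oakfield, so Niklas controls Oakfield.
Niklas holds 100% of Brightwater, so Niklas controls Brightwater.
Brightwater and Oakfield together hold 51% + 49% = 100% of Everline, so Niklas controls Everline.
Everline and Oakfield together hold 54% + 45% = 99% of Meridian, so Niklas controls Meridian.
Everline holds 98% of Ironvale, so Niklas controls Ironvale.

Brightwater Foods SpA, Everline BV, Ironvale AG, Meridian Logistics Sarl, Oakfield Infrastructure SA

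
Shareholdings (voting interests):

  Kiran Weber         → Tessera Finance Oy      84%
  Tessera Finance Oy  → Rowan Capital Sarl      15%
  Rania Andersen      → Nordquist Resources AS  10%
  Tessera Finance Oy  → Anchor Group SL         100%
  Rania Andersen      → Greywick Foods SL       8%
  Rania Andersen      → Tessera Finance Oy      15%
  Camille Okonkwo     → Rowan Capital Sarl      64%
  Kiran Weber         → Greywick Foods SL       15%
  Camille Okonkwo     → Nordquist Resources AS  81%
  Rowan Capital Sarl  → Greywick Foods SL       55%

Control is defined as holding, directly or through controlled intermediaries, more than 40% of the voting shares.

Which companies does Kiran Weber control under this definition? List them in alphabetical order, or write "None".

Kiran holds 84% of Tessera, so Kiran controls Tessera.
Tessera holds 100% of Anchor, so Kiran controls Anchor.
No other company's threshold is met.

Anchor Group SL, Tessera Finance Oy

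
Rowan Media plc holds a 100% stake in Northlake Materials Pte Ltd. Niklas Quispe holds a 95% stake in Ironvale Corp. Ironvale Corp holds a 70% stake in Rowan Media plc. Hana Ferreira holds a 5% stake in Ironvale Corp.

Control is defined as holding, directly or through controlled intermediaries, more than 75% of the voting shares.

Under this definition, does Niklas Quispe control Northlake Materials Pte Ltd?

No

Niklas holds 95% of Ironvale, so Niklas controls Ironvale.
Neither Niklas nor any entity Niklas controls holds any voting interest in Northlake.
So Niklas does not control Northlake.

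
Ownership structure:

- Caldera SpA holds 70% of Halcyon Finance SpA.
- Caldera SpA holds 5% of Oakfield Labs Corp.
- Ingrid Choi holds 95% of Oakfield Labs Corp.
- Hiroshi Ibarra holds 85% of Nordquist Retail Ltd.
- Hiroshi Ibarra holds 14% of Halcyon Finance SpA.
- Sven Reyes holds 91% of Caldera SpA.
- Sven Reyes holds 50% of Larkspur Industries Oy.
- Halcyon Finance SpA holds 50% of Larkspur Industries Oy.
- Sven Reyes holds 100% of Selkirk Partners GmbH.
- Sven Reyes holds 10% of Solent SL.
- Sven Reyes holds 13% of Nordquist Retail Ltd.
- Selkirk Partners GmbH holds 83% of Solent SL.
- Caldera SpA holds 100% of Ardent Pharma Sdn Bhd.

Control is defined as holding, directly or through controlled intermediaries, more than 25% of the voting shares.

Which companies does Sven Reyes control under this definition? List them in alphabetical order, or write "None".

Sven holds 100% of Selkirk, so Sven controls Selkirk.
Sven holds 91% of Caldera, so Sven controls Caldera.
Caldera holds 70% of Halcyon, so Sven controls Halcyon.
Selkirk and Sven together hold 83% + 10% = 93% of Solent, so Sven controls Solent.
Halcyon and Sven together hold 50% + 50% = 100% of Larkspur, so Sven controls Larkspur.
Caldera holds 100% of Ardent, so Sven controls Ardent.
No other company's threshold is met.

Ardent Pharma Sdn Bhd, Caldera SpA, Halcyon Finance SpA, Larkspur Industries Oy, Selkirk Partners GmbH, Solent SL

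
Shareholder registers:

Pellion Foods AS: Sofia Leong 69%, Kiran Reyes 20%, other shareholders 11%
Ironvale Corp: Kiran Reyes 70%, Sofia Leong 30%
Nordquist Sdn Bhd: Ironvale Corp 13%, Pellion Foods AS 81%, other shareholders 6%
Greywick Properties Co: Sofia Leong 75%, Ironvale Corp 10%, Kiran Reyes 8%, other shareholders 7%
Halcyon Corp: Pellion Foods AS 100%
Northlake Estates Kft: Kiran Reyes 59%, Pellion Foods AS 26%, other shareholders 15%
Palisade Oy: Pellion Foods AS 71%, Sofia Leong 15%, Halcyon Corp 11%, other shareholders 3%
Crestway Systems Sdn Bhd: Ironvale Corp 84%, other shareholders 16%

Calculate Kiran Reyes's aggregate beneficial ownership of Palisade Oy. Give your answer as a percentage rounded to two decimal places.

Kiran reaches Palisade along 2 paths.
Via Pellion: 20% × 71% = 14.2%.
Via Pellion → Halcyon: 20% × 100% × 11% = 2.2%.
Total: 14.2% + 2.2% = 16.4%.
Rounded: 16.40%.

16.40%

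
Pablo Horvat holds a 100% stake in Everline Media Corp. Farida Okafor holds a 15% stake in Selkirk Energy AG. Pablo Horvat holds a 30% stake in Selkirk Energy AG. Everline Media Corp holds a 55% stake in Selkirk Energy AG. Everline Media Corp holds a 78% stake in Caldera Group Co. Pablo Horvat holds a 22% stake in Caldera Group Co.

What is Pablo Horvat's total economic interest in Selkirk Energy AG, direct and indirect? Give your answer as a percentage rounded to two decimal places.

Pablo reaches Selkirk along 2 paths.
Via Everline: 100% × 55% = 55%.
Direct stake: 30% = 30%.
Total: 55% + 30% = 85%.
Rounded: 85.00%.

85.00%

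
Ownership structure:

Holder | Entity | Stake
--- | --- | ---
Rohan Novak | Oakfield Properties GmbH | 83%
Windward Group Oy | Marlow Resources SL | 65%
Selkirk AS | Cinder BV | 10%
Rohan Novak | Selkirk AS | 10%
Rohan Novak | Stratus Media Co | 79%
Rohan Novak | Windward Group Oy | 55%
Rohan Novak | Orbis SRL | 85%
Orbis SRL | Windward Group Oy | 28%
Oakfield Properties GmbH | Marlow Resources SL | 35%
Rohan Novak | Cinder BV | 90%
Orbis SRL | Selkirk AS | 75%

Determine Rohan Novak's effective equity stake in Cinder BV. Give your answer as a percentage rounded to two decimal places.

97.38%

Rohan reaches Cinder along 3 paths.
Via Orbis → Selkirk: 85% × 75% × 10% = 6.375%.
Via Selkirk: 10% × 10% = 1%.
Direct stake: 90% = 90%.
Total: 6.375% + 1% + 90% = 97.375%.
Rounded: 97.38%.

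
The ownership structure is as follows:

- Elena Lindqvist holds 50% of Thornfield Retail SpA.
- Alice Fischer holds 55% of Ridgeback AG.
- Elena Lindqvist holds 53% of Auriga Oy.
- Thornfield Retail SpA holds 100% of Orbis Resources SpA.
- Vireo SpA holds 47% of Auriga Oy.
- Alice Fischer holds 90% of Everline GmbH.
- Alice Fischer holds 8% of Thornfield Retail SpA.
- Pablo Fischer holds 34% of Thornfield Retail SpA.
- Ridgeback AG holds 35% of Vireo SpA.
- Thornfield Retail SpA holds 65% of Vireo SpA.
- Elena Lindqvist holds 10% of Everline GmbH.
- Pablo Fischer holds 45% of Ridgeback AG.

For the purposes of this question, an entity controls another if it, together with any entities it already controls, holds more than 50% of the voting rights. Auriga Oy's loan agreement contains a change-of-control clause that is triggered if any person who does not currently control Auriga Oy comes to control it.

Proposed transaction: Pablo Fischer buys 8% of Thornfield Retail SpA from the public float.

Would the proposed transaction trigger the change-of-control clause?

No

The purchase changes only Pablo's holdings, so Pablo is the only person who could newly come to control Auriga.
Pablo's largest direct stake is 45% in Ridgeback, which does not meet the threshold, so Pablo controls no company.
Neither Pablo nor any entity Pablo controls holds any voting interest in Auriga.
So before the transaction, Pablo does not control Auriga.
After the purchase, Pablo's direct stake in Thornfield rises to 34% + 8% = 42%.
Pablo's side now holds 42% of Thornfield, not > 50%, so Pablo still does not control Thornfield.
After the transaction, neither Pablo nor any entity Pablo controls holds a voting interest in Auriga, so Pablo still does not control it.
No new person acquires control, so the clause is not triggered.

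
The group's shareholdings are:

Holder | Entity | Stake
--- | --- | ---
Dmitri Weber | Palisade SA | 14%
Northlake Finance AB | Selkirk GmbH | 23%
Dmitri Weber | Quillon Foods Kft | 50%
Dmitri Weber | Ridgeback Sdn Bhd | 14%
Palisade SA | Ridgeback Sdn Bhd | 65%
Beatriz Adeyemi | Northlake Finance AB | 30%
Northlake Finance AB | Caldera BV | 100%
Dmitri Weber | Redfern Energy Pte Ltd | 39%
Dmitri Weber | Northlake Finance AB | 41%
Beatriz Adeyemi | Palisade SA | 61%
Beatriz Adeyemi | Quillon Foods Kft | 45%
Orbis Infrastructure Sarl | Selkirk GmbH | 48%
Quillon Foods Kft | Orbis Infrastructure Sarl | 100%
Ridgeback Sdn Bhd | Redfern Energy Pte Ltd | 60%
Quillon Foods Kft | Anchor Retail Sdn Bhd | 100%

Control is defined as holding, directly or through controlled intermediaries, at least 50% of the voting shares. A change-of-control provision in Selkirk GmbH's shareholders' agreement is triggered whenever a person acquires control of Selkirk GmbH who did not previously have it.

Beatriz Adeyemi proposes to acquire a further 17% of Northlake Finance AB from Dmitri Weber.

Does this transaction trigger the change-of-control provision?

The purchase adds only to Beatriz's holdings (Dmitri's stake shrinks), so Beatriz is the only person who could newly come to control Selkirk.
Beatriz holds 61% of Palisade, so Beatriz controls Palisade.
Palisade holds 65% of Ridgeback, so Beatriz controls Ridgeback.
Ridgeback holds 60% of Redfern, so Beatriz controls Redfern.
Neither Beatriz nor any entity Beatriz controls holds any voting interest in Selkirk.
So before the transaction, Beatriz does not control Selkirk.
After the purchase, Beatriz's direct stake in Northlake rises to 30% + 17% = 47%, and Dmitri's stake falls to 24%.
Beatriz's side now holds 47% of Northlake, not ≥ 50%, so Beatriz still does not control Northlake.
After the transaction, neither Beatriz nor any entity Beatriz controls holds a voting interest in Selkirk, so Beatriz still does not control it.
No new person acquires control, so the clause is not triggered.

No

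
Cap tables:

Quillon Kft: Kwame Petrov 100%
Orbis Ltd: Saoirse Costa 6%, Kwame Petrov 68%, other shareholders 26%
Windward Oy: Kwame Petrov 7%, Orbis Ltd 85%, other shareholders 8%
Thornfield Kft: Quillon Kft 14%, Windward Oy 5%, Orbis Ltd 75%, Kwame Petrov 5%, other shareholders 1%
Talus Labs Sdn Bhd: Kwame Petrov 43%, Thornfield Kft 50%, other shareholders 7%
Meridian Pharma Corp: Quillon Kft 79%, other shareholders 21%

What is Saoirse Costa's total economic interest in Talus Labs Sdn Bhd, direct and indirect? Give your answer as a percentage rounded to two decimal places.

2.38%

Saoirse reaches Talus along 2 paths.
Via Orbis → Windward → Thornfield: 6% × 85% × 5% × 50% = 0.1275%.
Via Orbis → Thornfield: 6% × 75% × 50% = 2.25%.
Total: 0.1275% + 2.25% = 2.3775%.
Rounded: 2.38%.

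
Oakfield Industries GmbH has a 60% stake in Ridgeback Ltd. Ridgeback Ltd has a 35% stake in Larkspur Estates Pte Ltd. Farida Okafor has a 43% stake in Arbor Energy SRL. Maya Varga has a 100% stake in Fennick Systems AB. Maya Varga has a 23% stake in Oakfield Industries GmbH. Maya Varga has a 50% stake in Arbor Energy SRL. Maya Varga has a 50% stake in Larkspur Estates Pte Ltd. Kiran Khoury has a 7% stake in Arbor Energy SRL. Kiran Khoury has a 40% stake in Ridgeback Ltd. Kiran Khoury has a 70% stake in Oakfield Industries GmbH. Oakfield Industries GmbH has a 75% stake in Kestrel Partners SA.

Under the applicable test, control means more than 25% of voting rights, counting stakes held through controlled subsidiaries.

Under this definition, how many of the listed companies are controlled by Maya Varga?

Maya holds 50% of Arbor, so Maya controls Arbor.
Maya holds 50% of Larkspur, so Maya controls Larkspur.
Maya holds 100% of Fennick, so Maya controls Fennick.
No other company's threshold is met.
Maya controls 3 companies.

3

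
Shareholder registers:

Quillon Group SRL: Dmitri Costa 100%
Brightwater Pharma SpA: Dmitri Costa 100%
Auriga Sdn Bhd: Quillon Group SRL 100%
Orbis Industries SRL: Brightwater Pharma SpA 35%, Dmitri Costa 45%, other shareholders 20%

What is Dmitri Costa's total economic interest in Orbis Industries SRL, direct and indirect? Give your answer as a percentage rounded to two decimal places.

80.00%

Dmitri reaches Orbis along 2 paths.
Via Brightwater: 100% × 35% = 35%.
Direct stake: 45% = 45%.
Total: 35% + 45% = 80%.
Rounded: 80.00%.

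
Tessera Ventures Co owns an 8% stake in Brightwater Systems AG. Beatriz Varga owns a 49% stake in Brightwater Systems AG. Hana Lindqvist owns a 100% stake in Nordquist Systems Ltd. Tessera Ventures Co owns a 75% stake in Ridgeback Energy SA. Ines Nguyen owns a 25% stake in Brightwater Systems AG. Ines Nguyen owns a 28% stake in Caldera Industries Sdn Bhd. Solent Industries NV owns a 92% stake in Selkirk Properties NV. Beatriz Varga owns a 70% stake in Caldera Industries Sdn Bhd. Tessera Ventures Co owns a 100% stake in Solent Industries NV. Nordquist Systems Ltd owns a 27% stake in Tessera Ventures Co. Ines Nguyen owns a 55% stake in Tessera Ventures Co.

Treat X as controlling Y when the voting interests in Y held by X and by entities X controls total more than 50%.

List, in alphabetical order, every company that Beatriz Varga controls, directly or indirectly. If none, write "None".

Beatriz holds 70% of Caldera, so Beatriz controls Caldera.
No other company's threshold is met.

Caldera Industries Sdn Bhd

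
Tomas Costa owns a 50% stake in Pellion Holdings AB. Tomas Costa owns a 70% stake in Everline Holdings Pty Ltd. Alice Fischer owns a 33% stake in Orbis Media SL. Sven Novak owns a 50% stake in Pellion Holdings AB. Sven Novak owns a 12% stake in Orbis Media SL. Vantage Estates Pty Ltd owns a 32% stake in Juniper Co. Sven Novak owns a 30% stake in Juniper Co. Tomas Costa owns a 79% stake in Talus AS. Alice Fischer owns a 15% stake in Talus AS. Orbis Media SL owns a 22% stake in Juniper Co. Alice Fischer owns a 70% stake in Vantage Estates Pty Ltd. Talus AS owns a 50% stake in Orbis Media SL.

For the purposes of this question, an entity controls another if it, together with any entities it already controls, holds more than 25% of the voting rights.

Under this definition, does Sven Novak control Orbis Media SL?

Sven holds 50% of Pellion, so Sven controls Pellion.
Sven holds 30% of Juniper, so Sven controls Juniper.
In Orbis, Sven's side holds only 12%, not > 25%.
So Sven does not control Orbis.

No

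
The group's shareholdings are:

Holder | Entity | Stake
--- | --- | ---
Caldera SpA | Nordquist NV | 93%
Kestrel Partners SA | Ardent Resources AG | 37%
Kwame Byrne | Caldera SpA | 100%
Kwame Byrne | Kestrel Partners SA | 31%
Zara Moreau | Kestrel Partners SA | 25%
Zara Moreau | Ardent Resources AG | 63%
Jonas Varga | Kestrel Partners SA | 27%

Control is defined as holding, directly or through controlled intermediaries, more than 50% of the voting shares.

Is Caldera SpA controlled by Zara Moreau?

Zara holds 63% of Ardent, so Zara controls Ardent.
Neither Zara nor any entity Zara controls holds any voting interest in Caldera.
So Zara does not control Caldera.

No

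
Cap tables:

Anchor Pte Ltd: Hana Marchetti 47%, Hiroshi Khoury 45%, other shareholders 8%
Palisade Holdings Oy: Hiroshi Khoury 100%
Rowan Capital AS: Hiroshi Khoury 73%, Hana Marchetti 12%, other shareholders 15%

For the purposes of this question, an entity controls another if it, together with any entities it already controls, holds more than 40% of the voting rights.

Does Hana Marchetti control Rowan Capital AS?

Hana holds 47% of Anchor, so Hana controls Anchor.
In Rowan, Hana's side holds only 12%, not > 40%.
So Hana does not control Rowan.

No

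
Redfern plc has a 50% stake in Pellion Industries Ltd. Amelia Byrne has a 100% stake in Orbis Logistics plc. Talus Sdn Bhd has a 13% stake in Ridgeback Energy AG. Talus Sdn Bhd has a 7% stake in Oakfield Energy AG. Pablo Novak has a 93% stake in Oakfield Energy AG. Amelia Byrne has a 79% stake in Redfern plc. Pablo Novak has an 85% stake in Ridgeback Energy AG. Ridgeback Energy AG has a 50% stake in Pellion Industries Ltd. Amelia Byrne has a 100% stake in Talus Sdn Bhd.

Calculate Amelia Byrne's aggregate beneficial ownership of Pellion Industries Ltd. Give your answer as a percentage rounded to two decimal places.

Amelia reaches Pellion along 2 paths.
Via Talus → Ridgeback: 100% × 13% × 50% = 6.5%.
Via Redfern: 79% × 50% = 39.5%.
Total: 6.5% + 39.5% = 46%.
Rounded: 46.00%.

46.00%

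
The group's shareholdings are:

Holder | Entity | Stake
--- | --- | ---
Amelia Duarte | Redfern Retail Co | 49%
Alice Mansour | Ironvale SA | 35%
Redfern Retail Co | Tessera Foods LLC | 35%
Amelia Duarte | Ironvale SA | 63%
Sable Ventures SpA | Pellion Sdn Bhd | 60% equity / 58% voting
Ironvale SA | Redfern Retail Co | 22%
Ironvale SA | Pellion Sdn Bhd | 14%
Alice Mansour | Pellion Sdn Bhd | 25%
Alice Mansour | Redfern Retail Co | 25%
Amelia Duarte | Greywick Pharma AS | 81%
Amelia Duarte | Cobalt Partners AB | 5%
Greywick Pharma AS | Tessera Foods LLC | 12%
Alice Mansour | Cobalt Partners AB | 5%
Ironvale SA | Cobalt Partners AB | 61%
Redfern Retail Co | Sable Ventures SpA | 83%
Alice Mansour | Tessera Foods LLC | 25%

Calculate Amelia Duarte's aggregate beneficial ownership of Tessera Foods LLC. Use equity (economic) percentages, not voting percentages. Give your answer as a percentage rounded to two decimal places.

31.72%

Amelia reaches Tessera along 3 paths.
Via Greywick: 81% × 12% = 9.72%.
Via Ironvale → Redfern: 63% × 22% × 35% = 4.851%.
Via Redfern: 49% × 35% = 17.15%.
Total: 9.72% + 4.851% + 17.15% = 31.721%.
Rounded: 31.72%.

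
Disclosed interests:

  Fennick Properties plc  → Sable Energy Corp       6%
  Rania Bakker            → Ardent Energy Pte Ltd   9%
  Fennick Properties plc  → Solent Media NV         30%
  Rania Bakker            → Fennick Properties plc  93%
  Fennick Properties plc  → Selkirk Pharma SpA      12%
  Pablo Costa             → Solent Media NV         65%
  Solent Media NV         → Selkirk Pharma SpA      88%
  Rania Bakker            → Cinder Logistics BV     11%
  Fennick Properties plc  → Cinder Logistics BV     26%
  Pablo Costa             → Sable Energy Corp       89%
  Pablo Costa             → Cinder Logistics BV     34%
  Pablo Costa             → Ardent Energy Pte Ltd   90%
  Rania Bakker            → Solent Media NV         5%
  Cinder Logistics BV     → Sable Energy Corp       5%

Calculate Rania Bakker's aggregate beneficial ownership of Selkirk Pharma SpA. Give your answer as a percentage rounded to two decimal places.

Rania reaches Selkirk along 3 paths.
Via Solent: 5% × 88% = 4.4%.
Via Fennick → Solent: 93% × 30% × 88% = 24.552%.
Via Fennick: 93% × 12% = 11.16%.
Total: 4.4% + 24.552% + 11.16% = 40.112%.
Rounded: 40.11%.

40.11%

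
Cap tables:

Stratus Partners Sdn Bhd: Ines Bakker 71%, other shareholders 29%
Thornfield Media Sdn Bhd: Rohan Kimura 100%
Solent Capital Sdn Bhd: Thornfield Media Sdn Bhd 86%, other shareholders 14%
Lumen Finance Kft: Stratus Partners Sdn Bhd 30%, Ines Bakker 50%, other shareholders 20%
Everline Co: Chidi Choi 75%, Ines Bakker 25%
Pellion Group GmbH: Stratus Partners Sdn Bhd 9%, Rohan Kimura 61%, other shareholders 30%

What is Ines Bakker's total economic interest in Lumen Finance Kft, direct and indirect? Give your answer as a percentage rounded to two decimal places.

71.30%

Ines reaches Lumen along 2 paths.
Via Stratus: 71% × 30% = 21.3%.
Direct stake: 50% = 50%.
Total: 21.3% + 50% = 71.3%.
Rounded: 71.30%.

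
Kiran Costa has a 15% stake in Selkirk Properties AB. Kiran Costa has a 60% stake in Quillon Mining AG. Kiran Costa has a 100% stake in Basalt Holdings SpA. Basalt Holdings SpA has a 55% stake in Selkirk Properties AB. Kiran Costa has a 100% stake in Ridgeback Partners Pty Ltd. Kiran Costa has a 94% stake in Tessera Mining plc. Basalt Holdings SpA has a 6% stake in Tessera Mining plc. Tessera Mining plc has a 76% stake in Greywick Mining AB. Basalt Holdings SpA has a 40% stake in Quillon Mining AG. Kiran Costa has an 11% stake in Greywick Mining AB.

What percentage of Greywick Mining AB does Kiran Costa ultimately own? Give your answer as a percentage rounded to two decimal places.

Kiran reaches Greywick along 3 paths.
Direct stake: 11% = 11%.
Via Tessera: 94% × 76% = 71.44%.
Via Basalt → Tessera: 100% × 6% × 76% = 4.56%.
Total: 11% + 71.44% + 4.56% = 87%.
Rounded: 87.00%.

87.00%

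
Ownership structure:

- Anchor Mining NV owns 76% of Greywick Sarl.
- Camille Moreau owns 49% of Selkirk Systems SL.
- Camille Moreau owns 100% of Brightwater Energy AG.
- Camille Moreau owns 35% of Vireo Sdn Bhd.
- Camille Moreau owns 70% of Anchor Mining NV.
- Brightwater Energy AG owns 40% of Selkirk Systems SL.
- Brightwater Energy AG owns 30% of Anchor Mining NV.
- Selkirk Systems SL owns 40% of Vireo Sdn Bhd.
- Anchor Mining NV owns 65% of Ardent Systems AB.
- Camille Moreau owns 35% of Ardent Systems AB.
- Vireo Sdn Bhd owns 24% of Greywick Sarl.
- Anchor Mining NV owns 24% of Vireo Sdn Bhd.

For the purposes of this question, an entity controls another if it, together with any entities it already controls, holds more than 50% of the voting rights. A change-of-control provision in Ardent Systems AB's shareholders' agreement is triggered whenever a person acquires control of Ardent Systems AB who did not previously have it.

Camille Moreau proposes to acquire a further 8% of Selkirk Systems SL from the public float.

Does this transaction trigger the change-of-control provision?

No

The purchase changes only Camille's holdings, so Camille is the only person who could newly come to control Ardent.
Camille holds 100% of Brightwater, so Camille controls Brightwater.
Camille and Brightwater together hold 70% + 30% = 100% of Anchor, so Camille controls Anchor.
Anchor and Camille together hold 65% + 35% = 100% of Ardent, so Camille controls Ardent.
So Camille already controls Ardent before the transaction.
After the purchase, Camille's direct stake in Selkirk rises to 49% + 8% = 57%.
Camille controlled Ardent already, so this is not a new person acquiring control; every other person's position is unchanged or reduced.
No new person acquires control, so the clause is not triggered.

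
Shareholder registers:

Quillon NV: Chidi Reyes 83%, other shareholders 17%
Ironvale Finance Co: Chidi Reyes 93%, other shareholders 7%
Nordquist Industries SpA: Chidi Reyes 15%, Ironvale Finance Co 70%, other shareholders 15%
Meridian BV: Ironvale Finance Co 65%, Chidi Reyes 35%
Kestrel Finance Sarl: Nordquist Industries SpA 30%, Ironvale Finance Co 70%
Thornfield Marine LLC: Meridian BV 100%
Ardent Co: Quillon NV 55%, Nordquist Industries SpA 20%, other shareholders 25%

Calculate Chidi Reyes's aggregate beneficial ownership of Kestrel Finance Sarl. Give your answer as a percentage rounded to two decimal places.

89.13%

Chidi reaches Kestrel along 3 paths.
Via Nordquist: 15% × 30% = 4.5%.
Via Ironvale → Nordquist: 93% × 70% × 30% = 19.53%.
Via Ironvale: 93% × 70% = 65.1%.
Total: 4.5% + 19.53% + 65.1% = 89.13%.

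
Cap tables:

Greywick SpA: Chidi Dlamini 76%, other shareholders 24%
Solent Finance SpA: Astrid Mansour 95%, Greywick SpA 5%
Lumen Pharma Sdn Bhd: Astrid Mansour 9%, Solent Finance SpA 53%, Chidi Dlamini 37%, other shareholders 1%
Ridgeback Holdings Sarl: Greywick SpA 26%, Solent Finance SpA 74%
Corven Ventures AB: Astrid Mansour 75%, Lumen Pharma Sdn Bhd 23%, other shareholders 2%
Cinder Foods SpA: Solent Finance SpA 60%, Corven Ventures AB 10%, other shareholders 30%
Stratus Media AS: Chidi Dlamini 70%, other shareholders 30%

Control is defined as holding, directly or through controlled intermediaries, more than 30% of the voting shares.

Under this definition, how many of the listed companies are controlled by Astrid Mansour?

5

Astrid holds 95% of Solent, so Astrid controls Solent.
Astrid and Solent together hold 9% + 53% = 62% of Lumen, so Astrid controls Lumen.
Solent holds 74% of Ridgeback, so Astrid controls Ridgeback.
Astrid and Lumen together hold 75% + 23% = 98% of Corven, so Astrid controls Corven.
Solent and Corven together hold 60% + 10% = 70% of Cinder, so Astrid controls Cinder.
No other company's threshold is met.
Astrid controls 5 companies.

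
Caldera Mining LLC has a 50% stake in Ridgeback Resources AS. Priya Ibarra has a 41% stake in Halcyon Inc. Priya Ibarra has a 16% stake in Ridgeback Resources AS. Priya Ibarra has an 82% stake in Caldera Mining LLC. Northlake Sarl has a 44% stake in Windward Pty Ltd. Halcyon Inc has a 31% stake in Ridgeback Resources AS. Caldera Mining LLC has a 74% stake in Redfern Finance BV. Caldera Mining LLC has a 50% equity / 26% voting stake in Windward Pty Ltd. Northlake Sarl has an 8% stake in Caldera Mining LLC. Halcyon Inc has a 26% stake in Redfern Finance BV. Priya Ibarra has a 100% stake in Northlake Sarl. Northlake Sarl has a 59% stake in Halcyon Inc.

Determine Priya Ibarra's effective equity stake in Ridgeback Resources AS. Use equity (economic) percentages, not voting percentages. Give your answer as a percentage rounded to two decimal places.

92.00%

Priya reaches Ridgeback along 5 paths.
Via Halcyon: 41% × 31% = 12.71%.
Via Northlake → Halcyon: 100% × 59% × 31% = 18.29%.
Via Caldera: 82% × 50% = 41%.
Via Northlake → Caldera: 100% × 8% × 50% = 4%.
Direct stake: 16% = 16%.
Total: 12.71% + 18.29% + 41% + 4% + 16% = 92%.
Rounded: 92.00%.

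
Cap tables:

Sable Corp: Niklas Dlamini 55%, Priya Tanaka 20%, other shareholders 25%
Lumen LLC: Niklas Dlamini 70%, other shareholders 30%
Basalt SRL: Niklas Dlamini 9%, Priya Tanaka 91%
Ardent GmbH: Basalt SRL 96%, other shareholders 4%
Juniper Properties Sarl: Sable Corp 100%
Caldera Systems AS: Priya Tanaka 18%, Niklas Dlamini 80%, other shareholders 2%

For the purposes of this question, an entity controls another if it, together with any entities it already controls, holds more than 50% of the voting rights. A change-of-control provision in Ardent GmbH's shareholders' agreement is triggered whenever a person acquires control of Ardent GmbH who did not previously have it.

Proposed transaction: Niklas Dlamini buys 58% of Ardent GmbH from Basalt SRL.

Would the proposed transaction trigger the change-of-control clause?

Yes

The purchase adds only to Niklas's holdings (Basalt's stake shrinks), so Niklas is the only person who could newly come to control Ardent.
Niklas holds 55% of Sable, so Niklas controls Sable.
Niklas holds 70% of Lumen, so Niklas controls Lumen.
Sable holds 100% of Juniper, so Niklas controls Juniper.
Niklas holds 80% of Caldera, so Niklas controls Caldera.
Neither Niklas nor any entity Niklas controls holds any voting interest in Ardent.
So before the transaction, Niklas does not control Ardent.
After the purchase, Niklas holds 58% of Ardent directly, and Basalt's stake falls to 38%.
Niklas holds 58% of Ardent, so Niklas controls Ardent.
Niklas did not control Ardent before and does after, so the clause is triggered.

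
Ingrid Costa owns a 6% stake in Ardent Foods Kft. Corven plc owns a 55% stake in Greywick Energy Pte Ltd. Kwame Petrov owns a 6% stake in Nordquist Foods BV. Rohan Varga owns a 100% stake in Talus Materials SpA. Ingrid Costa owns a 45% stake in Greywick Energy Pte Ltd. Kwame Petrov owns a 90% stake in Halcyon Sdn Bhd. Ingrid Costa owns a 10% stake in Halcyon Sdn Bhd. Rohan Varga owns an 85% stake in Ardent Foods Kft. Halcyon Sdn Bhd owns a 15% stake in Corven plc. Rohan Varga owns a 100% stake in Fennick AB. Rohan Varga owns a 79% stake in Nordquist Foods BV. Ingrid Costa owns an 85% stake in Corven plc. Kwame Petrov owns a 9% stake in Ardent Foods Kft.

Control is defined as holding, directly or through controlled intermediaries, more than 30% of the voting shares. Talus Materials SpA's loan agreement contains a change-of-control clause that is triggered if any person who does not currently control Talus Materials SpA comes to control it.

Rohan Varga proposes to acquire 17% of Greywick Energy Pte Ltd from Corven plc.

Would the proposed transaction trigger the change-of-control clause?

The purchase adds only to Rohan's holdings (Corven's stake shrinks), so Rohan is the only person who could newly come to control Talus.
Rohan holds 100% of Talus, so Rohan controls Talus.
So Rohan already controls Talus before the transaction.
After the purchase, Rohan holds 17% of Greywick directly, and Corven's stake falls to 38%.
Rohan controlled Talus already, so this is not a new person acquiring control; every other person's position is unchanged or reduced.
No new person acquires control, so the clause is not triggered.

No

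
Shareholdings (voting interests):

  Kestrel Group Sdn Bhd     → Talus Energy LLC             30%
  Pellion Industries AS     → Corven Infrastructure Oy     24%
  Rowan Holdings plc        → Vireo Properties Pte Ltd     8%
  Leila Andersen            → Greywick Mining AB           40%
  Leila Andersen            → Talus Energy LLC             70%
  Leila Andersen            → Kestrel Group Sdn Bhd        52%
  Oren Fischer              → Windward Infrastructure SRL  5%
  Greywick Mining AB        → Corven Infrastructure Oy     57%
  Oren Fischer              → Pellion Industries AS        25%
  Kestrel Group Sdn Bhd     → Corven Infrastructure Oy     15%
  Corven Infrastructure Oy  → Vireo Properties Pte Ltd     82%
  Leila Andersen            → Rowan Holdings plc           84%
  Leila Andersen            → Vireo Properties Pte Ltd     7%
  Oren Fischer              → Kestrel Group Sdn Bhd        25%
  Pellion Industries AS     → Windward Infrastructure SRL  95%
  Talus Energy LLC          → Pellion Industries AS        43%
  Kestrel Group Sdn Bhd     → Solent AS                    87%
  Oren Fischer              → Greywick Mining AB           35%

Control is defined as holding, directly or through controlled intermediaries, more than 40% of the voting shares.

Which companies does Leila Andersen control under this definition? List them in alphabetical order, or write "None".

Leila holds 52% of Kestrel, so Leila controls Kestrel.
Leila and Kestrel together hold 70% + 30% = 100% of Talus, so Leila controls Talus.
Talus holds 43% of Pellion, so Leila controls Pellion.
Kestrel holds 87% of Solent, so Leila controls Solent.
Leila holds 84% of Rowan, so Leila controls Rowan.
Pellion holds 95% of Windward, so Leila controls Windward.
No other company's threshold is met.

Kestrel Group Sdn Bhd, Pellion Industries AS, Rowan Holdings plc, Solent AS, Talus Energy LLC, Windward Infrastructure SRL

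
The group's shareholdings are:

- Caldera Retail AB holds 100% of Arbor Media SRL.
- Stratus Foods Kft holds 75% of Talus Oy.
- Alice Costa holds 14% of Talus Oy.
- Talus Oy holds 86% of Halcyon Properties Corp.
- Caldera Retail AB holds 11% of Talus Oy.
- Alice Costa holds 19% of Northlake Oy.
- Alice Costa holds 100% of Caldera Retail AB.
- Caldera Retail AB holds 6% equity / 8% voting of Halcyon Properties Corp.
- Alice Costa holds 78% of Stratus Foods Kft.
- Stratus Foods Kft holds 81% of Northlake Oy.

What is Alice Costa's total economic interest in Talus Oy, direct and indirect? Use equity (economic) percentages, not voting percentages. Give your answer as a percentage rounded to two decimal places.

Alice reaches Talus along 3 paths.
Via Caldera: 100% × 11% = 11%.
Direct stake: 14% = 14%.
Via Stratus: 78% × 75% = 58.5%.
Total: 11% + 14% + 58.5% = 83.5%.
Rounded: 83.50%.

83.50%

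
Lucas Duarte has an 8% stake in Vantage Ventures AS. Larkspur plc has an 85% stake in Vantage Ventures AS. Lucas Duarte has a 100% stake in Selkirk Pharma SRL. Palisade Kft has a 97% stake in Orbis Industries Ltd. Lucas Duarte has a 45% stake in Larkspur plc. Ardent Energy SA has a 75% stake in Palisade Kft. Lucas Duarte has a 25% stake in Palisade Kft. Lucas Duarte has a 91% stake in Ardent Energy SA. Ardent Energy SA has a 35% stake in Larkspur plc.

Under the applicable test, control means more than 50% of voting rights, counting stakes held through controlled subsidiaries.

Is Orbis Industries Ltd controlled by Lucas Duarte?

Yes

Lucas holds 91% of Ardent, so Lucas controls Ardent.
Ardent and Lucas together hold 75% + 25% = 100% of Palisade, so Lucas controls Palisade.
Palisade holds 97% of Orbis, so Lucas controls Orbis.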